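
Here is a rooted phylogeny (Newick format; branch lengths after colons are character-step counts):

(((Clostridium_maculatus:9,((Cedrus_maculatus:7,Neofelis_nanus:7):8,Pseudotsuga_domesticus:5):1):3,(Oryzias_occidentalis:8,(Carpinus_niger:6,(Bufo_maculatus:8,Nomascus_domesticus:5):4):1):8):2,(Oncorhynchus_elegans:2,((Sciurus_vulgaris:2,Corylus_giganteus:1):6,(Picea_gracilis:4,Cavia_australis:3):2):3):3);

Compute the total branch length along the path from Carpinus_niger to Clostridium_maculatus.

27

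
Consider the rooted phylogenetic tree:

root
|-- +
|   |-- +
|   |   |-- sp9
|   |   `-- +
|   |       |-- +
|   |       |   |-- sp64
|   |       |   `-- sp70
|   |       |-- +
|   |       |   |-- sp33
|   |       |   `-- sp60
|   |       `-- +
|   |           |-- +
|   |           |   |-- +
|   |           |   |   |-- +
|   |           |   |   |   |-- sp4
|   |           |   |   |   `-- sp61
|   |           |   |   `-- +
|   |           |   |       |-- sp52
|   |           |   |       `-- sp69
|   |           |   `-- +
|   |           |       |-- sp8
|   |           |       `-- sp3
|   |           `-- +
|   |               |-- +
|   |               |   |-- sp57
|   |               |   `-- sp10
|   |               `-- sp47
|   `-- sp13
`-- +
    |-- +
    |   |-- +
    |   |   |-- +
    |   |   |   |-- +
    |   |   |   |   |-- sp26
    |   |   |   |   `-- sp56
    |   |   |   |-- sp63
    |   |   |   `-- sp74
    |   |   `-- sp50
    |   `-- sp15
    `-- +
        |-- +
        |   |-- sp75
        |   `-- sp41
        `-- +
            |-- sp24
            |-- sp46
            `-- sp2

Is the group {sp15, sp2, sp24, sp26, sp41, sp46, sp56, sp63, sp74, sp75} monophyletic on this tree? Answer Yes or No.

No

The MRCA of the listed taxa subtends (((((sp26,sp56),sp63,sp74),sp50),sp15),((sp75,sp41),(sp24,sp46,sp2))).
That clade also contains sp50, which is not in the proposed group, so the group is not monophyletic.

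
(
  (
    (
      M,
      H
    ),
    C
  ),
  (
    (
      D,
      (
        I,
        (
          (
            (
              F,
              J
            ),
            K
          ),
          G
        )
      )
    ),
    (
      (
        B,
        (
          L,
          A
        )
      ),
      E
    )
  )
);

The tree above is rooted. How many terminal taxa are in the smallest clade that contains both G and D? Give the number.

6

The MRCA of G and D is the node subtending (D,(I,(((F,J),K),G))).
That clade contains 6 terminal taxa: D, F, G, I, J, K.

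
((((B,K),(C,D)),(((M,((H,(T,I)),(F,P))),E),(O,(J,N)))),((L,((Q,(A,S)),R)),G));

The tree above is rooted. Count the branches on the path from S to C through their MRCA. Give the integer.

10

The MRCA of S and C is the root of the tree.
From S up to that node: 6 branches. From C up to the same node: 4 branches. Total: 6 + 4 = 10.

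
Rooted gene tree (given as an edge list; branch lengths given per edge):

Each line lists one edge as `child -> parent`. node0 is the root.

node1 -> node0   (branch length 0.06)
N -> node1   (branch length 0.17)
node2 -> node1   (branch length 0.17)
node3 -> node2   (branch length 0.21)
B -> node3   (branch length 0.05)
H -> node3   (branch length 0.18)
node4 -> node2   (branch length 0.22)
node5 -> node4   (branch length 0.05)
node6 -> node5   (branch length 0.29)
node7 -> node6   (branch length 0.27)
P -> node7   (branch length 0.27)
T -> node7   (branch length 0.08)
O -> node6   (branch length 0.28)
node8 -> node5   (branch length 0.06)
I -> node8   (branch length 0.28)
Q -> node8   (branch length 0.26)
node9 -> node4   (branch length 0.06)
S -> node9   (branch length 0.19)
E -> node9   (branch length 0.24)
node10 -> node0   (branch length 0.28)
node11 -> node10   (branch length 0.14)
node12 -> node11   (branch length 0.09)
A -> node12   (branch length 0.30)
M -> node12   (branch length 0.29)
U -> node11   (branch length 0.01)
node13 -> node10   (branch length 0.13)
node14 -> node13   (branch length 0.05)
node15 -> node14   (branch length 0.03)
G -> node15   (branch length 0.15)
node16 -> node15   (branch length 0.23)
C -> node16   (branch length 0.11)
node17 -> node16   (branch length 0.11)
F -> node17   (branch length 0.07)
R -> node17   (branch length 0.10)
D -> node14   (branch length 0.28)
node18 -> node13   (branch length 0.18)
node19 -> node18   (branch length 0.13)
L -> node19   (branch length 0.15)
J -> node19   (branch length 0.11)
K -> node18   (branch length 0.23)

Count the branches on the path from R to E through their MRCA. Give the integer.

12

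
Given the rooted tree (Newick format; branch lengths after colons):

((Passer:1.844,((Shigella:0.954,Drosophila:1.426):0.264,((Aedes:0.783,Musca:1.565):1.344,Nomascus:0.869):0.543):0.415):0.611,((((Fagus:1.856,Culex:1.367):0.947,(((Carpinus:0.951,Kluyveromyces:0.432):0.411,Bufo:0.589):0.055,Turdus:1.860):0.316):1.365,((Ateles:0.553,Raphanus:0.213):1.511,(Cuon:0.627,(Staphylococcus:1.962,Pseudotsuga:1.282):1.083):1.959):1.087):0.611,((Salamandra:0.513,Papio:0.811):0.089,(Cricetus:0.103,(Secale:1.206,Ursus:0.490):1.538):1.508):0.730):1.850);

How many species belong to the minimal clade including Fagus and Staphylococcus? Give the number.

11

The MRCA of Fagus and Staphylococcus is the node subtending (((Fagus,Culex),(((Carpinus,Kluyveromyces),Bufo),Turdus)),((Ateles,Raphanus),(Cuon,(Staphylococcus,Pseudotsuga)))).
That clade contains 11 terminal taxa: Ateles, Bufo, Carpinus, Culex, Cuon, Fagus, Kluyveromyces, Pseudotsuga, Raphanus, Staphylococcus, Turdus.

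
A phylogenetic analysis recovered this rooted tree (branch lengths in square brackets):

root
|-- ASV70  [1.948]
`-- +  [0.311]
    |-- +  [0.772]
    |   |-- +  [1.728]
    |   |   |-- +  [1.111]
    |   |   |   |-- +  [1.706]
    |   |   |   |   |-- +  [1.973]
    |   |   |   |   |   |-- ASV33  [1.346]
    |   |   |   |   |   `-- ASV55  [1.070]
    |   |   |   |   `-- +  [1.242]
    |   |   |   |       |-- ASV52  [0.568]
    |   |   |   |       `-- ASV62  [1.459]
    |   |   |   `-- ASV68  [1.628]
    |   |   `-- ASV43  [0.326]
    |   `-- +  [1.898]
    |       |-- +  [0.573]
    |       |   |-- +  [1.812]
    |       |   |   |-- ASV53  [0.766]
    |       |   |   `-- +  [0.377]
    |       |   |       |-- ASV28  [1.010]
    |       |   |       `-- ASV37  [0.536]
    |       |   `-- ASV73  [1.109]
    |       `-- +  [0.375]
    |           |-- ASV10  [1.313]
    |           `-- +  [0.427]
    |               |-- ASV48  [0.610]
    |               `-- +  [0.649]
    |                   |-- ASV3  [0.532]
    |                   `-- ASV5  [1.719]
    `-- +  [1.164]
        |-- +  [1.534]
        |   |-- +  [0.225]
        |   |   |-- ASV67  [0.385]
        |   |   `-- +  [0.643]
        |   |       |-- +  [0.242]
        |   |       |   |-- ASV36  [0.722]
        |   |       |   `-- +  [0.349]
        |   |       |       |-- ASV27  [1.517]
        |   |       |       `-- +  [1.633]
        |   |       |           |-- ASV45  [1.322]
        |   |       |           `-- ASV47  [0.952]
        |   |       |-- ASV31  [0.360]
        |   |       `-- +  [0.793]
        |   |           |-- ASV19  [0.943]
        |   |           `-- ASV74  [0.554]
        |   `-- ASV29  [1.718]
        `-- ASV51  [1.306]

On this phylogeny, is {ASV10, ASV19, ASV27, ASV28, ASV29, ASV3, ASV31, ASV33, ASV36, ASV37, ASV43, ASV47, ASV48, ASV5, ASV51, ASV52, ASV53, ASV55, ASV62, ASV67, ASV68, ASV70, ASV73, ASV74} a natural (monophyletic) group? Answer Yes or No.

The MRCA of the listed taxa is the root, so the smallest clade containing them is the whole tree.
That clade also contains ASV45, which is not in the proposed group, so the group is not monophyletic.

No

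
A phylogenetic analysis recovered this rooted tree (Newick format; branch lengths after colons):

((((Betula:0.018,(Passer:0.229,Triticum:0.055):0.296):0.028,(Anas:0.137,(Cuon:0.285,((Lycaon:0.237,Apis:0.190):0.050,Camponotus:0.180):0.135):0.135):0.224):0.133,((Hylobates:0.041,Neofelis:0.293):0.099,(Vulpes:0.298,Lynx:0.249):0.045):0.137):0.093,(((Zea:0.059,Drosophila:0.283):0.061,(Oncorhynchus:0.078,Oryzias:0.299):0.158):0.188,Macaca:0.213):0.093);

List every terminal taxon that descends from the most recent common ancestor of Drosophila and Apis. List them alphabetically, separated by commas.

Anas, Apis, Betula, Camponotus, Cuon, Drosophila, Hylobates, Lycaon, Lynx, Macaca, Neofelis, Oncorhynchus, Oryzias, Passer, Triticum, Vulpes, Zea

Tracing Drosophila: it sits inside (Zea,Drosophila).
Tracing Apis: it sits inside (Lycaon,Apis).
The smallest clade enclosing both is the whole tree (their MRCA is the root), so the answer is all 17 tips in alphabetical order.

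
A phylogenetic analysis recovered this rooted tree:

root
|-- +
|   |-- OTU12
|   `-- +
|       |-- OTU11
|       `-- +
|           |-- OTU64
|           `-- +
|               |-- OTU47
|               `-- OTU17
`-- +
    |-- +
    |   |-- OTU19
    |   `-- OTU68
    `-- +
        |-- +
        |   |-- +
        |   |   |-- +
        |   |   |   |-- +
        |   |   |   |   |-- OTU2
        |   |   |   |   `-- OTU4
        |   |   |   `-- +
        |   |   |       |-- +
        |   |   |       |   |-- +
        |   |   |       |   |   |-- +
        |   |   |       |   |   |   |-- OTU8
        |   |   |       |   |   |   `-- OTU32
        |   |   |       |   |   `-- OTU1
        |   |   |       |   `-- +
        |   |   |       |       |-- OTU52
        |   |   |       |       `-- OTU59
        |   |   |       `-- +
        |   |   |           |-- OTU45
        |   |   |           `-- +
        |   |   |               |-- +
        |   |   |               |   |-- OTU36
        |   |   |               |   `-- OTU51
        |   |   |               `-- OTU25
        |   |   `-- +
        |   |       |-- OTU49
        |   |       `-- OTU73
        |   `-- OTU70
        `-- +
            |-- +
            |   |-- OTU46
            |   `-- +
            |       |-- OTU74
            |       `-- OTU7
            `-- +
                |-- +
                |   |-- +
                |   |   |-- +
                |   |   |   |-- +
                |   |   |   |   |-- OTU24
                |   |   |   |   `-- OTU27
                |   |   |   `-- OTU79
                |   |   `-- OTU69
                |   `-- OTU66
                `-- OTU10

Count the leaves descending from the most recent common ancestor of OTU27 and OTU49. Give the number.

23

The MRCA of OTU27 and OTU49 is the node subtending (((((OTU2,OTU4),((((OTU8,OTU32),OTU1),(OTU52,OTU59)),(OTU45,((OTU36,OTU51),OTU25)))),(OTU49,OTU73)),OTU70),((OTU46,(OTU74,OTU7)),(((((OTU24,OTU27),OTU79),OTU69),OTU66),OTU10))).
That clade contains 23 terminal taxa: OTU1, OTU10, OTU2, OTU24, OTU25, OTU27, OTU32, OTU36, OTU4, OTU45, OTU46, OTU49, OTU51, OTU52, OTU59, OTU66, OTU69, OTU7, OTU70, OTU73, OTU74, OTU79, OTU8.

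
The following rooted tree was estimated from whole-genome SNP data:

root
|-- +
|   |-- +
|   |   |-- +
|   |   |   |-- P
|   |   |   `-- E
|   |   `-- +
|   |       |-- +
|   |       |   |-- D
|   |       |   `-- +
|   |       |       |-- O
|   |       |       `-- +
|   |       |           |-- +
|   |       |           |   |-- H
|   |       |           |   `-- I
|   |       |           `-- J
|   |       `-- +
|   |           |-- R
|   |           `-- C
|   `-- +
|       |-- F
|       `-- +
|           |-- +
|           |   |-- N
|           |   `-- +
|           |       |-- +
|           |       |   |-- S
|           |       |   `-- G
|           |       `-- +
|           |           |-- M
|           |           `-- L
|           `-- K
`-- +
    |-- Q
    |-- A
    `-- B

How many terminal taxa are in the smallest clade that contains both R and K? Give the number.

16

The MRCA of R and K is the node subtending (((P,E),((D,(O,((H,I),J))),(R,C))),(F,((N,((S,G),(M,L))),K))).
That clade contains 16 terminal taxa: C, D, E, F, G, H, I, J, K, L, M, N, O, P, R, S.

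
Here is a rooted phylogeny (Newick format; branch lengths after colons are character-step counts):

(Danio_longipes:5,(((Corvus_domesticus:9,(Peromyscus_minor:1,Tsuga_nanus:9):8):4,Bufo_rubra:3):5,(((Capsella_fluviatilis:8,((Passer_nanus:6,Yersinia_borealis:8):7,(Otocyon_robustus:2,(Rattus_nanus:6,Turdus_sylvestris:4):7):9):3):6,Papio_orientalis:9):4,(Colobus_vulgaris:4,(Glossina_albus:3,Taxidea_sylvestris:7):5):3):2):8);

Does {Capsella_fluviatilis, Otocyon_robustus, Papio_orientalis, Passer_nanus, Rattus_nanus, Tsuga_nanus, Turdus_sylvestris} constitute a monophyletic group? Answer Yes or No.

No

The MRCA of the listed taxa subtends (((Corvus_domesticus,(Peromyscus_minor,Tsuga_nanus)),Bufo_rubra),(((Capsella_fluviatilis,((Passer_nanus,Yersinia_borealis),(Otocyon_robustus,(Rattus_nanus,Turdus_sylvestris)))),Papio_orientalis),(Colobus_vulgaris,(Glossina_albus,Taxidea_sylvestris)))).
That clade also contains Bufo_rubra, Colobus_vulgaris, Corvus_domesticus, Glossina_albus, Peromyscus_minor, Taxidea_sylvestris, Yersinia_borealis, which are not in the proposed group, so the group is not monophyletic.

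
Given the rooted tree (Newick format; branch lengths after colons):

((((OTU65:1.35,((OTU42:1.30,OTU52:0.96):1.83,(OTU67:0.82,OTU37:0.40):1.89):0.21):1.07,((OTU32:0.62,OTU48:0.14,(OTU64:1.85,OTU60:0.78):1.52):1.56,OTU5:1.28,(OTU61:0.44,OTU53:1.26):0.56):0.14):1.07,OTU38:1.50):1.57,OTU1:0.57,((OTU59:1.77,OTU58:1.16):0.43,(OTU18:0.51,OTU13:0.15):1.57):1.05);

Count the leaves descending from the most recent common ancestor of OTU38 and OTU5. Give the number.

13

The MRCA of OTU38 and OTU5 is the node subtending (((OTU65,((OTU42,OTU52),(OTU67,OTU37))),((OTU32,OTU48,(OTU64,OTU60)),OTU5,(OTU61,OTU53))),OTU38).
That clade contains 13 terminal taxa: OTU32, OTU37, OTU38, OTU42, OTU48, OTU5, OTU52, OTU53, OTU60, OTU61, OTU64, OTU65, OTU67.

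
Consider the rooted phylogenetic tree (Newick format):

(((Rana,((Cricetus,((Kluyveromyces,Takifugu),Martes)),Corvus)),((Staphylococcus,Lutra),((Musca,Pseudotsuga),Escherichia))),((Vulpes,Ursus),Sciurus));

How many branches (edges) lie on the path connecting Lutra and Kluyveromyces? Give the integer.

The MRCA of Lutra and Kluyveromyces is the node subtending ((Rana,((Cricetus,((Kluyveromyces,Takifugu),Martes)),Corvus)),((Staphylococcus,Lutra),((Musca,Pseudotsuga),Escherichia))).
From Lutra up to that node: 3 branches. From Kluyveromyces up to the same node: 6 branches. Total: 3 + 6 = 9.

9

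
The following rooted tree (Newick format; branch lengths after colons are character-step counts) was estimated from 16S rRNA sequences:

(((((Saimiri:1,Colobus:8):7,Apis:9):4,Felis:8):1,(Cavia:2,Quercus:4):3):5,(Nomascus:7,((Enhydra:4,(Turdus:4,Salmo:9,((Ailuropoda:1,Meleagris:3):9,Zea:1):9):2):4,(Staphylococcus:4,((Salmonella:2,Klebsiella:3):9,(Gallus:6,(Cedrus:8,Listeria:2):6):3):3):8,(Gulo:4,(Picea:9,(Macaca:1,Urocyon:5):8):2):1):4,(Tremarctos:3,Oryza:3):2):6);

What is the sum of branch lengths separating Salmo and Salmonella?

37

The path runs Salmo → … → MRCA → … → Salmonella; the MRCA is the node subtending ((Enhydra,(Turdus,Salmo,((Ailuropoda,Meleagris),Zea))),(Staphylococcus,((Salmonella,Klebsiella),(Gallus,(Cedrus,Listeria)))),(Gulo,(Picea,(Macaca,Urocyon)))).
Branch lengths along that path: 9 + 2 + 4 + 8 + 3 + 9 + 2 = 37.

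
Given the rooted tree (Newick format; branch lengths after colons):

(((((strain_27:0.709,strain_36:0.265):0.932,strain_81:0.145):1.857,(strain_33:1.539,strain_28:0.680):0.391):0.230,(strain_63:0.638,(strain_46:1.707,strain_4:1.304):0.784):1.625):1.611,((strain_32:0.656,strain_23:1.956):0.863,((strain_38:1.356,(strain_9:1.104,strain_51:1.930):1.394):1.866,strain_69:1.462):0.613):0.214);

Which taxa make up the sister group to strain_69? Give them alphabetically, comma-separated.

strain_38, strain_51, strain_9

strain_69 attaches to the tree at the node subtending ((strain_38,(strain_9,strain_51)),strain_69).
The other lineage descending from that same node — the sister group — is (strain_38,(strain_9,strain_51)); its 3 tips in alphabetical order are the answer.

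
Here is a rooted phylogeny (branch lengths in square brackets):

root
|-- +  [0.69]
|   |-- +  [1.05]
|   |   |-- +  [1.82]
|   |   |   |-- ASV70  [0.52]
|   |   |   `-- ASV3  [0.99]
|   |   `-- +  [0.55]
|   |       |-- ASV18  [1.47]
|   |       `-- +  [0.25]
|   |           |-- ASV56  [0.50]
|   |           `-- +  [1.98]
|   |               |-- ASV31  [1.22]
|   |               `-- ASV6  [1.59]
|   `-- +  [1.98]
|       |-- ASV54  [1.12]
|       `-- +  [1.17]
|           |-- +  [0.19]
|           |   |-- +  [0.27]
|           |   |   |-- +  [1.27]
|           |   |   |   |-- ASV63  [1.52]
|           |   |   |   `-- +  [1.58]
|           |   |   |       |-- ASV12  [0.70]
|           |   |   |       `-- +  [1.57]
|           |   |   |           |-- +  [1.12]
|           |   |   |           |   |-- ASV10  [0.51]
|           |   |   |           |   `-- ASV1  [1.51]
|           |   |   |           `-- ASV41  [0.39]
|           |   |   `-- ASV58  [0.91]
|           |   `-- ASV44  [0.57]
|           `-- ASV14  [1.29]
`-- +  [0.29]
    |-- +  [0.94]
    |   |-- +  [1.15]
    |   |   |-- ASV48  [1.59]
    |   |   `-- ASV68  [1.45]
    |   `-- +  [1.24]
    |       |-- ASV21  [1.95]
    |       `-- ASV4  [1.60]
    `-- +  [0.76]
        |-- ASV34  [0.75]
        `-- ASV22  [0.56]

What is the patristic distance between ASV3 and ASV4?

The path runs ASV3 → … → MRCA → … → ASV4; the MRCA is the root of the tree.
Branch lengths along that path: 0.99 + 1.82 + 1.05 + 0.69 + 0.29 + 0.94 + 1.24 + 1.60 = 8.62.

8.62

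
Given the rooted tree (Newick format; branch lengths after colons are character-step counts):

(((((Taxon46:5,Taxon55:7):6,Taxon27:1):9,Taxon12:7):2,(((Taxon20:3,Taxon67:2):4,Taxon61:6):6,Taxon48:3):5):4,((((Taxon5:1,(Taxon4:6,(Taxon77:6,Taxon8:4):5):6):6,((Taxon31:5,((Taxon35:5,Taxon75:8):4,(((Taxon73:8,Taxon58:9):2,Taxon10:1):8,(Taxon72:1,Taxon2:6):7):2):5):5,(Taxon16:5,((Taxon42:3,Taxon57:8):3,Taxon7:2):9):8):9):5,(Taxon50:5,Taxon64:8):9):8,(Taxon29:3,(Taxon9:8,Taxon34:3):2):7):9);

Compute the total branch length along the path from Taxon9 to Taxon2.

The path runs Taxon9 → … → MRCA → … → Taxon2; the MRCA is the node subtending ((((Taxon5,(Taxon4,(Taxon77,Taxon8))),((Taxon31,((Taxon35,Taxon75),(((Taxon73,Taxon58),Taxon10),(Taxon72,Taxon2)))),(Taxon16,((Taxon42,Taxon57),Taxon7)))),(Taxon50,Taxon64)),(Taxon29,(Taxon9,Taxon34))).
Branch lengths along that path: 8 + 2 + 7 + 8 + 5 + 9 + 5 + 5 + 2 + 7 + 6 = 64.

64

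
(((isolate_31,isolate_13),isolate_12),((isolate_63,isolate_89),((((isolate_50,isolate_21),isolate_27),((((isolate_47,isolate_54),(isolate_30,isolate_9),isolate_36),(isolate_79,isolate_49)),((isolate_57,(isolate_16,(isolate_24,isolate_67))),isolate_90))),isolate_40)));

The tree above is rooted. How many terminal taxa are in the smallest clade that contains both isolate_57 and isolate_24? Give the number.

The MRCA of isolate_57 and isolate_24 is the node subtending (isolate_57,(isolate_16,(isolate_24,isolate_67))).
That clade contains 4 terminal taxa: isolate_16, isolate_24, isolate_57, isolate_67.

4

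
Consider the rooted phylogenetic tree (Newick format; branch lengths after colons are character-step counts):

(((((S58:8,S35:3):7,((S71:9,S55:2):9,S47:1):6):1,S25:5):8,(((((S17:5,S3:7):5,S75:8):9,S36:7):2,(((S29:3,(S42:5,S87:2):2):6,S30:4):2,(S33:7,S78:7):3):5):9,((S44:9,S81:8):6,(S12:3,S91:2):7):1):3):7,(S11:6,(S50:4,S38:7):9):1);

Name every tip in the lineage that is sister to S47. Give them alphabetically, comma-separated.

S55, S71

S47 attaches to the tree at the node subtending ((S71,S55),S47).
The other lineage descending from that same node — the sister group — is (S71,S55); its 2 tips in alphabetical order are the answer.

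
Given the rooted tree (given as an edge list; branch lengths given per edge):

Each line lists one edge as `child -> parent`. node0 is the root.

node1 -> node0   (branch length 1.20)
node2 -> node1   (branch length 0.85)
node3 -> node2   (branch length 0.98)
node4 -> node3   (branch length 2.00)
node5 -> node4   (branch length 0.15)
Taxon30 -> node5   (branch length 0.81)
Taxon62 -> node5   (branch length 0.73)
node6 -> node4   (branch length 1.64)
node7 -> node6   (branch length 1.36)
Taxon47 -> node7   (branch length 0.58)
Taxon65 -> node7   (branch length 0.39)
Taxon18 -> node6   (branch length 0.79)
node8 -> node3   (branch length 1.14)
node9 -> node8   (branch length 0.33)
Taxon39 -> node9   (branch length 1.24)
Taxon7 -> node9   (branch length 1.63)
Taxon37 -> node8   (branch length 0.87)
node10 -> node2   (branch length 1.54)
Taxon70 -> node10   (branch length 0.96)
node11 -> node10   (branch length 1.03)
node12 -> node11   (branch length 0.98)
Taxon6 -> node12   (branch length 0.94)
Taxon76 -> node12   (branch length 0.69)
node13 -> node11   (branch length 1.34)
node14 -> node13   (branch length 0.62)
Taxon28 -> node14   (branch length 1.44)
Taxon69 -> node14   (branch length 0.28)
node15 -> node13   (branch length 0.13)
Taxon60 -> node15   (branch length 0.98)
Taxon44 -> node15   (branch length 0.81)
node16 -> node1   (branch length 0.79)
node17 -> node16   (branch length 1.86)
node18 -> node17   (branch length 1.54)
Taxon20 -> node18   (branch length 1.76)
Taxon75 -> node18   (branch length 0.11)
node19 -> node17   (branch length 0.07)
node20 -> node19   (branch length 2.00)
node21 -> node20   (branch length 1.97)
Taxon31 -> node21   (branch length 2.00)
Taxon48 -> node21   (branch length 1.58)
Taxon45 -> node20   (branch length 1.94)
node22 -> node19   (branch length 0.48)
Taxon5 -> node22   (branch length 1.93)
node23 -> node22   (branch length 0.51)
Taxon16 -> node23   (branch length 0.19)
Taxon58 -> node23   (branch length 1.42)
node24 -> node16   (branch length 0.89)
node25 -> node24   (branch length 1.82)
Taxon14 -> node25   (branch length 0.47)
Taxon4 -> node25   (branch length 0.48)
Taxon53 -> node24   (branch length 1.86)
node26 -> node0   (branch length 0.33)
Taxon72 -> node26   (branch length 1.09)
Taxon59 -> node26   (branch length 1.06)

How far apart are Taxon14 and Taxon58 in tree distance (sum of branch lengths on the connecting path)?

The path runs Taxon14 → … → MRCA → … → Taxon58; the MRCA is the node subtending (((Taxon20,Taxon75),(((Taxon31,Taxon48),Taxon45),(Taxon5,(Taxon16,Taxon58)))),((Taxon14,Taxon4),Taxon53)).
Branch lengths along that path: 0.47 + 1.82 + 0.89 + 1.86 + 0.07 + 0.48 + 0.51 + 1.42 = 7.52.

7.52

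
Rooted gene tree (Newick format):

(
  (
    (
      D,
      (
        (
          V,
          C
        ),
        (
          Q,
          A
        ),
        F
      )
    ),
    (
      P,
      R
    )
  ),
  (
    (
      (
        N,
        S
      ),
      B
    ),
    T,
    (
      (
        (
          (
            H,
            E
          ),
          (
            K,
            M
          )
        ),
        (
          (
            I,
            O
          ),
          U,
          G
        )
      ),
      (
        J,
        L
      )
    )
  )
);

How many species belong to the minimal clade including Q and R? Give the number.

8

The MRCA of Q and R is the node subtending ((D,((V,C),(Q,A),F)),(P,R)).
That clade contains 8 terminal taxa: A, C, D, F, P, Q, R, V.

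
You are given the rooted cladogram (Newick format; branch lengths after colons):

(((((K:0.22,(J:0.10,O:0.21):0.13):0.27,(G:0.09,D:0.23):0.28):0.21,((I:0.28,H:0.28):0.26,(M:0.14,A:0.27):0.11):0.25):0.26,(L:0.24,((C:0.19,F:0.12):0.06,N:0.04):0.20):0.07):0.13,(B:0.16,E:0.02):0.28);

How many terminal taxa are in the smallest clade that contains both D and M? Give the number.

9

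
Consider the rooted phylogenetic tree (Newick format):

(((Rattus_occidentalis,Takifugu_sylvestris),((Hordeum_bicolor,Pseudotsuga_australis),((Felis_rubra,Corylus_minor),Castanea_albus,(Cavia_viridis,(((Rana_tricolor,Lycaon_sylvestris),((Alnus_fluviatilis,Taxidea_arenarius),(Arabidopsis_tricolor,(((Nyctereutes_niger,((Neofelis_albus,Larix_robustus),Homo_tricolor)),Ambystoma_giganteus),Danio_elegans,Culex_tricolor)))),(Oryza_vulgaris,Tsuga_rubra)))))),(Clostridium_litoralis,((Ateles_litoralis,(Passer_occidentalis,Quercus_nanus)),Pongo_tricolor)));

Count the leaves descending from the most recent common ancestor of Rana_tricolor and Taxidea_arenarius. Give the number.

12

The MRCA of Rana_tricolor and Taxidea_arenarius is the node subtending ((Rana_tricolor,Lycaon_sylvestris),((Alnus_fluviatilis,Taxidea_arenarius),(Arabidopsis_tricolor,(((Nyctereutes_niger,((Neofelis_albus,Larix_robustus),Homo_tricolor)),Ambystoma_giganteus),Danio_elegans,Culex_tricolor)))).
That clade contains 12 terminal taxa: Alnus_fluviatilis, Ambystoma_giganteus, Arabidopsis_tricolor, Culex_tricolor, Danio_elegans, Homo_tricolor, Larix_robustus, Lycaon_sylvestris, Neofelis_albus, Nyctereutes_niger, Rana_tricolor, Taxidea_arenarius.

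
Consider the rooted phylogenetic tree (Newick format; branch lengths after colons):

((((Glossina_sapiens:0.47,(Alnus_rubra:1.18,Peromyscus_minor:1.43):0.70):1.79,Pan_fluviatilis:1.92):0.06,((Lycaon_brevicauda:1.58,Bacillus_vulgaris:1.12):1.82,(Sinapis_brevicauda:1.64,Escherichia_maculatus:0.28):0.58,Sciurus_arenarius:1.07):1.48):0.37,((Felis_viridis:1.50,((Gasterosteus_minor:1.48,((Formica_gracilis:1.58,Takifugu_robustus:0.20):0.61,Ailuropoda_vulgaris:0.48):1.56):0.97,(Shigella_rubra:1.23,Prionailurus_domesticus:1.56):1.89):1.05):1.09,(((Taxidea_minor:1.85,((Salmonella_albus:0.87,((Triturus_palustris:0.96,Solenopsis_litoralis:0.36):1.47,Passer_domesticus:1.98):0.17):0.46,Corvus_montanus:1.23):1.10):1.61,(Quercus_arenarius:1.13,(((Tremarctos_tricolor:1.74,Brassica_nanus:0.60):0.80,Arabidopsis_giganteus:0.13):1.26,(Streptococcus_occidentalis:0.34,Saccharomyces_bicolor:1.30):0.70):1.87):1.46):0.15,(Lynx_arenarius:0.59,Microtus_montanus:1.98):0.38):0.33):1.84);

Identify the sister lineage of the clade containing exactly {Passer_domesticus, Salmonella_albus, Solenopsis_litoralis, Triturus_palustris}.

The clade containing exactly {Passer_domesticus, Salmonella_albus, Solenopsis_litoralis, Triturus_palustris} attaches to the tree at the node subtending ((Salmonella_albus,((Triturus_palustris,Solenopsis_litoralis),Passer_domesticus)),Corvus_montanus).
The other lineage descending from that same node — the sister group — is the single tip Corvus_montanus.

Corvus_montanus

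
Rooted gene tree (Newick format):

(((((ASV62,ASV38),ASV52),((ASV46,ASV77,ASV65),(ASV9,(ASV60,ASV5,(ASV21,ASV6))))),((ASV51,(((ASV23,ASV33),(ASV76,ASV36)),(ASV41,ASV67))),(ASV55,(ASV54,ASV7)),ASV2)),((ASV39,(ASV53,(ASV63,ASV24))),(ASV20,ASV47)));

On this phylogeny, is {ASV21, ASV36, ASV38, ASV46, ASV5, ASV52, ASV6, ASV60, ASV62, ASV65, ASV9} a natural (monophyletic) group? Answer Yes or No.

The MRCA of the listed taxa subtends ((((ASV62,ASV38),ASV52),((ASV46,ASV77,ASV65),(ASV9,(ASV60,ASV5,(ASV21,ASV6))))),((ASV51,(((ASV23,ASV33),(ASV76,ASV36)),(ASV41,ASV67))),(ASV55,(ASV54,ASV7)),ASV2)).
That clade also contains ASV2, ASV23, ASV33, ASV41, ASV51, ASV54, ASV55, ASV67, ASV7, ASV76, ASV77, which are not in the proposed group, so the group is not monophyletic.

No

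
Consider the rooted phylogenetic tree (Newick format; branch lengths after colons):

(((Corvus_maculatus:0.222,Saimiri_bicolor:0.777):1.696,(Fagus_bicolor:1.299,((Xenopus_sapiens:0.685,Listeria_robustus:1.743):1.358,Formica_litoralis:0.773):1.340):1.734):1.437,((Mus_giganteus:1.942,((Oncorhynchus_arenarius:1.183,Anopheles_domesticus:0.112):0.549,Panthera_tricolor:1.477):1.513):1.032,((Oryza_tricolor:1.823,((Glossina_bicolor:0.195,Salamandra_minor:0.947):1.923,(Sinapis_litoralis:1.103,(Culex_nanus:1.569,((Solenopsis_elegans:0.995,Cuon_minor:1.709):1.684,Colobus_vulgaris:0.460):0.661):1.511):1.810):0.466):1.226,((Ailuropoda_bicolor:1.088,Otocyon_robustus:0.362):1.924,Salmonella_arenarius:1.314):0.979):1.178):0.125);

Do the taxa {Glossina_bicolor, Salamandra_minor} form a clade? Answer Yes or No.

The most recent common ancestor of these taxa subtends (Glossina_bicolor,Salamandra_minor).
That clade has exactly 2 tips — every listed taxon and nothing else — so the group is monophyletic.

Yes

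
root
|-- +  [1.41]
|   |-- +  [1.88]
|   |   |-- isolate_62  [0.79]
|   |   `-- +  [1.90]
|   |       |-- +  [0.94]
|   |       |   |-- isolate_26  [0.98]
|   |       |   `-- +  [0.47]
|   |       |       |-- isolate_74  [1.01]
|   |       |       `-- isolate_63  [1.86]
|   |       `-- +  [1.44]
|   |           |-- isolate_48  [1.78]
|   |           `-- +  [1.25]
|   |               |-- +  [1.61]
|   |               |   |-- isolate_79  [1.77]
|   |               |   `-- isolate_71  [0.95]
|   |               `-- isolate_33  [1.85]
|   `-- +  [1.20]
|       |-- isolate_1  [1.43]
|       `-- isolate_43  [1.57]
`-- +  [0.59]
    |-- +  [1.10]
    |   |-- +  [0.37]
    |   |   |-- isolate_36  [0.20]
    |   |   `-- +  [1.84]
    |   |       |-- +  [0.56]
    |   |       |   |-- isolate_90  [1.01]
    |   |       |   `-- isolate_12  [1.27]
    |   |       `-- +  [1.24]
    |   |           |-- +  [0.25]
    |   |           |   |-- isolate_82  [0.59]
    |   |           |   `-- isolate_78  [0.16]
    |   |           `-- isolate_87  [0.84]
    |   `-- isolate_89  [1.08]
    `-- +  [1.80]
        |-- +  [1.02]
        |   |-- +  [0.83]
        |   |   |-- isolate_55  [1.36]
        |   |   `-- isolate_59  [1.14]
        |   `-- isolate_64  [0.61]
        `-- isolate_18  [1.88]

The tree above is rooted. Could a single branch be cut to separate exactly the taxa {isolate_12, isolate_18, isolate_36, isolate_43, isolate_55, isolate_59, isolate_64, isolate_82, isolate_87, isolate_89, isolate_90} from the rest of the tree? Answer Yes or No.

The MRCA of the listed taxa is the root, so the smallest clade containing them is the whole tree.
That clade also contains isolate_1, isolate_26, isolate_33, isolate_48, isolate_62, isolate_63, isolate_71, isolate_74, isolate_78, isolate_79, which are not in the proposed group, so the group is not monophyletic.

No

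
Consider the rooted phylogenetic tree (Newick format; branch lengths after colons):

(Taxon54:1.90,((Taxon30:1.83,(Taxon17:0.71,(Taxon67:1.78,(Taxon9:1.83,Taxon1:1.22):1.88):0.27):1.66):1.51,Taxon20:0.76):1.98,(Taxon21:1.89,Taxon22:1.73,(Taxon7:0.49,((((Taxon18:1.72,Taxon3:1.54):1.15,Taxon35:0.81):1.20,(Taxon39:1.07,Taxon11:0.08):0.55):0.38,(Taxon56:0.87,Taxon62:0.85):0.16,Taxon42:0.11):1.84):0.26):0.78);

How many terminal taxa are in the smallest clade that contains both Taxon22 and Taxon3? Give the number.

11

The MRCA of Taxon22 and Taxon3 is the node subtending (Taxon21,Taxon22,(Taxon7,((((Taxon18,Taxon3),Taxon35),(Taxon39,Taxon11)),(Taxon56,Taxon62),Taxon42))).
That clade contains 11 terminal taxa: Taxon11, Taxon18, Taxon21, Taxon22, Taxon3, Taxon35, Taxon39, Taxon42, Taxon56, Taxon62, Taxon7.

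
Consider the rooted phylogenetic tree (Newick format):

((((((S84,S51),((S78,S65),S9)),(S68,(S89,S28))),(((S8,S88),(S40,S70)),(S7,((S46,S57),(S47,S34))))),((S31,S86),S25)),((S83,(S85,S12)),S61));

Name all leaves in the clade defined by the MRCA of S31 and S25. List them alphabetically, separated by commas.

Tracing S31: it sits inside (S31,S86).
Tracing S25: it sits inside ((S31,S86),S25).
The smallest clade enclosing both is ((S31,S86),S25); the answer is its 3 terminal taxa in alphabetical order.

S25, S31, S86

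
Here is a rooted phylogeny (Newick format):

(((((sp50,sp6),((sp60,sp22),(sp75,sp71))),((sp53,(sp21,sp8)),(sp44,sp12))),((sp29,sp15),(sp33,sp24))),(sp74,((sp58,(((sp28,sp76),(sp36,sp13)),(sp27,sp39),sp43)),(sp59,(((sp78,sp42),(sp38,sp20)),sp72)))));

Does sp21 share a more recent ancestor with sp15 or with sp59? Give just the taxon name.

sp15

The MRCA of sp21 and sp15 subtends ((((sp50,sp6),((sp60,sp22),(sp75,sp71))),((sp53,(sp21,sp8)),(sp44,sp12))),((sp29,sp15),(sp33,sp24))) (15 taxa).
The MRCA of sp21 and sp59 is the root, subtending the entire tree (30 taxa).
The first is nested inside the second, so sp21 shares a more recent common ancestor with sp15.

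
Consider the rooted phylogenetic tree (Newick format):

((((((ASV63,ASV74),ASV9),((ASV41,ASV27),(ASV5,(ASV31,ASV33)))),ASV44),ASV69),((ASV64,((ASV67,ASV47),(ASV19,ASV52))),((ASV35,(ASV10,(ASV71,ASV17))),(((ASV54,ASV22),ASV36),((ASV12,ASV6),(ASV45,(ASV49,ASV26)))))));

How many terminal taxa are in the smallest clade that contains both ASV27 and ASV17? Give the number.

The MRCA of ASV27 and ASV17 is the root, so the clade is the entire tree.
That clade contains 27 terminal taxa: ASV10, ASV12, ASV17, ASV19, ASV22, ASV26, ASV27, ASV31, ASV33, ASV35, ASV36, ASV41, ASV44, ASV45, ASV47, ASV49, ASV5, ASV52, ASV54, ASV6, ASV63, ASV64, ASV67, ASV69, ASV71, ASV74, ASV9.

27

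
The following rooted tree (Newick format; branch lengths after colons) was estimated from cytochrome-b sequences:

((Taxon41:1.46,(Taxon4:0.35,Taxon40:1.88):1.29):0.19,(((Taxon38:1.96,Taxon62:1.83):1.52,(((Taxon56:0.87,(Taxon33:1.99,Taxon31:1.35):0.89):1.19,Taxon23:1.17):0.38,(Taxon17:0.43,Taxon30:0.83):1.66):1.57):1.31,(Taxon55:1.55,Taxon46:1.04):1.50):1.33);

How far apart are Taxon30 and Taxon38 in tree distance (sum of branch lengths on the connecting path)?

7.54

The path runs Taxon30 → … → MRCA → … → Taxon38; the MRCA is the node subtending ((Taxon38,Taxon62),(((Taxon56,(Taxon33,Taxon31)),Taxon23),(Taxon17,Taxon30))).
Branch lengths along that path: 0.83 + 1.66 + 1.57 + 1.52 + 1.96 = 7.54.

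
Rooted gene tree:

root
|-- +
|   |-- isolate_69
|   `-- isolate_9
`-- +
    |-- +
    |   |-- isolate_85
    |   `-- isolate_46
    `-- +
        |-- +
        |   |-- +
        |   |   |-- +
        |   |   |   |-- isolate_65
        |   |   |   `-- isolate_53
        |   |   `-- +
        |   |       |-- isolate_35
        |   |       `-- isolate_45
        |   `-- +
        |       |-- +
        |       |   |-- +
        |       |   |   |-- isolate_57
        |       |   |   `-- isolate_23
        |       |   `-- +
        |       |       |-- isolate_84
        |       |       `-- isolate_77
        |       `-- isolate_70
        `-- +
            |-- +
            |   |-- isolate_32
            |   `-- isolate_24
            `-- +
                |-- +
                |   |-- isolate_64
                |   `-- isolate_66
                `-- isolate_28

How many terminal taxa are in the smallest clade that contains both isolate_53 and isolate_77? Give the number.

9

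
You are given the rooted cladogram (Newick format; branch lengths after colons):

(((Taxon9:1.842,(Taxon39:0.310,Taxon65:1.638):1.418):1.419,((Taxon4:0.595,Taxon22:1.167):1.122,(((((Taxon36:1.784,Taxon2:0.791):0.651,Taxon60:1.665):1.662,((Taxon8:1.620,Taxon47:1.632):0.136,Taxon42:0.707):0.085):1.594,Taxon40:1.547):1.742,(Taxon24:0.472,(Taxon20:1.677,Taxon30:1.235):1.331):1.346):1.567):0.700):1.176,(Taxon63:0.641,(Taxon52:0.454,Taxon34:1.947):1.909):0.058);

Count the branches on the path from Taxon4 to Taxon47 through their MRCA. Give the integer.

8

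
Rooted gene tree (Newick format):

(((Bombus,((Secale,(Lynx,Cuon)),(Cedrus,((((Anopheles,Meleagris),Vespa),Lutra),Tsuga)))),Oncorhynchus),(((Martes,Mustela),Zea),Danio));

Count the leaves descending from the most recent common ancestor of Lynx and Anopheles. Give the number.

9

The MRCA of Lynx and Anopheles is the node subtending ((Secale,(Lynx,Cuon)),(Cedrus,((((Anopheles,Meleagris),Vespa),Lutra),Tsuga))).
That clade contains 9 terminal taxa: Anopheles, Cedrus, Cuon, Lutra, Lynx, Meleagris, Secale, Tsuga, Vespa.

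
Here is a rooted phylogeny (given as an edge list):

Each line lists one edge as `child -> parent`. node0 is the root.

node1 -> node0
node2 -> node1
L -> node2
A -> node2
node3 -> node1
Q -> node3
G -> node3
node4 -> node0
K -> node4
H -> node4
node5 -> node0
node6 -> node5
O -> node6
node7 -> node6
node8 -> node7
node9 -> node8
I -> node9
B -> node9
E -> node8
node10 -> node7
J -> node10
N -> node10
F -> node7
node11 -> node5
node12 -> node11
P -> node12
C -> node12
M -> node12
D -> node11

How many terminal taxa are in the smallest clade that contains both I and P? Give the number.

11

The MRCA of I and P is the node subtending ((O,(((I,B),E),(J,N),F)),((P,C,M),D)).
That clade contains 11 terminal taxa: B, C, D, E, F, I, J, M, N, O, P.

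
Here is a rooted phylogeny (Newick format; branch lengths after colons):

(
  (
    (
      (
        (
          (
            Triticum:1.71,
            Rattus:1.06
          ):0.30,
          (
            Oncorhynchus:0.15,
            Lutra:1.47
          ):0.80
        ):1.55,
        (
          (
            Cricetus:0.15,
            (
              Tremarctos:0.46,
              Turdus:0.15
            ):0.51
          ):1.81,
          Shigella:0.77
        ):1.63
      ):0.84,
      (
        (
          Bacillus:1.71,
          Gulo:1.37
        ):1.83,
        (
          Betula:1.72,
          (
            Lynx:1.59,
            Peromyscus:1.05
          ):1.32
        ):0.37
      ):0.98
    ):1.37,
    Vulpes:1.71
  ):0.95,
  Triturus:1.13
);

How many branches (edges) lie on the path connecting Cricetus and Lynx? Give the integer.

The MRCA of Cricetus and Lynx is the node subtending ((((Triticum,Rattus),(Oncorhynchus,Lutra)),((Cricetus,(Tremarctos,Turdus)),Shigella)),((Bacillus,Gulo),(Betula,(Lynx,Peromyscus)))).
From Cricetus up to that node: 4 branches. From Lynx up to the same node: 4 branches. Total: 4 + 4 = 8.

8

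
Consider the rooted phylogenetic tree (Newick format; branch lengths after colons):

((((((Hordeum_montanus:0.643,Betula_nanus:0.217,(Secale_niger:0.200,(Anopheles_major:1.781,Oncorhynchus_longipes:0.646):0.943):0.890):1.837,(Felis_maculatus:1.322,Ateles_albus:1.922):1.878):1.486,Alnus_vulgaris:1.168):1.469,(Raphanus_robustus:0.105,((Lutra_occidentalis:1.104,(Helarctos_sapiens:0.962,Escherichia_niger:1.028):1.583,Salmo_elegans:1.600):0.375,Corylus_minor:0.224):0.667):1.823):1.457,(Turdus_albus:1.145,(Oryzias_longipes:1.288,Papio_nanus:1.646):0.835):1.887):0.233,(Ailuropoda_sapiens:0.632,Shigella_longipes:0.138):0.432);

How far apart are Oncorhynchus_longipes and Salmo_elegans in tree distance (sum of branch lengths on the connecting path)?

The path runs Oncorhynchus_longipes → … → MRCA → … → Salmo_elegans; the MRCA is the node subtending ((((Hordeum_montanus,Betula_nanus,(Secale_niger,(Anopheles_major,Oncorhynchus_longipes))),(Felis_maculatus,Ateles_albus)),Alnus_vulgaris),(Raphanus_robustus,((Lutra_occidentalis,(Helarctos_sapiens,Escherichia_niger),Salmo_elegans),Corylus_minor))).
Branch lengths along that path: 0.646 + 0.943 + 0.890 + 1.837 + 1.486 + 1.469 + 1.823 + 0.667 + 0.375 + 1.600 = 11.736.

11.736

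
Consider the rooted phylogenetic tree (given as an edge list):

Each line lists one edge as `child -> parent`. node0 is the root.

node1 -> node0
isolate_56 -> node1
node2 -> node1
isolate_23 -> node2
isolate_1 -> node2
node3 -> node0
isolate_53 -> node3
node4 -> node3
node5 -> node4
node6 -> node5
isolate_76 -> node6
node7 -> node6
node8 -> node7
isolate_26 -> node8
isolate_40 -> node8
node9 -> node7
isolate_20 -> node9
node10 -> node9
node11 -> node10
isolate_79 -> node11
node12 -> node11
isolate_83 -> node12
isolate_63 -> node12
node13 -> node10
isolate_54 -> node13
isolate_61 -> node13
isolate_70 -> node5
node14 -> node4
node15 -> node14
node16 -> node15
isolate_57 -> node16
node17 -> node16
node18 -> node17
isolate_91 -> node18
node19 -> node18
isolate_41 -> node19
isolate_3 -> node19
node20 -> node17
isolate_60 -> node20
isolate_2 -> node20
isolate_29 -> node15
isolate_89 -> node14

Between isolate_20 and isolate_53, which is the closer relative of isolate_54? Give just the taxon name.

The MRCA of isolate_54 and isolate_20 subtends (isolate_20,((isolate_79,(isolate_83,isolate_63)),(isolate_54,isolate_61))) (6 taxa).
The MRCA of isolate_54 and isolate_53 subtends (isolate_53,(((isolate_76,((isolate_26,isolate_40),(isolate_20,((isolate_79,(isolate_83,isolate_63)),(isolate_54,isolate_61))))),isolate_70),(((isolate_57,((isolate_91,(isolate_41,isolate_3)),(isolate_60,isolate_2))),isolate_29),isolate_89))) (19 taxa).
The first is nested inside the second, so isolate_54 shares a more recent common ancestor with isolate_20.

isolate_20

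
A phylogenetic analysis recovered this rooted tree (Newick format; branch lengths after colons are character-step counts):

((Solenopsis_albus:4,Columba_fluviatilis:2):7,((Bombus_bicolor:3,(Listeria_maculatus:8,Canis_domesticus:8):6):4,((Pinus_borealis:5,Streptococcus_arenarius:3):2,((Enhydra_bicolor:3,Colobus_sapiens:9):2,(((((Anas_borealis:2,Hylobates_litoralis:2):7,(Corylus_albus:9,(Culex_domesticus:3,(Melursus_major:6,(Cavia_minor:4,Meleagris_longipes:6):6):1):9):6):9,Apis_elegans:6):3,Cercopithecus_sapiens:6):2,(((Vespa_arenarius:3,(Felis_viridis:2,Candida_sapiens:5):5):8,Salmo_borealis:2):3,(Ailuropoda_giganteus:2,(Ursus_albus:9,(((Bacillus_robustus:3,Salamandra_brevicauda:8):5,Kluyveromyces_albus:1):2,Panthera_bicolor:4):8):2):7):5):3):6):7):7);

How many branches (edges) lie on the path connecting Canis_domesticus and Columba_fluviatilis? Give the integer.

6

The MRCA of Canis_domesticus and Columba_fluviatilis is the root of the tree.
From Canis_domesticus up to that node: 4 branches. From Columba_fluviatilis up to the same node: 2 branches. Total: 4 + 2 = 6.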